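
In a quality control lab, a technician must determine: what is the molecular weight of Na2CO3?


M(Na2CO3) = 2×22.99 + 1×12.01 + 3×16.0
= 45.98 + 12.01 + 48.0
= 105.99 g/mol

105.99 g/mol


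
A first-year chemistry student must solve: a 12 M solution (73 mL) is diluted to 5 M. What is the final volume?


C1V1 = C2V2
12 × 73 = 5 × V2
V2 = 876/5 = 175.2 mL

175.2 mL


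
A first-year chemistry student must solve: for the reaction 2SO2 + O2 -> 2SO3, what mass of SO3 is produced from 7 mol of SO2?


Mole ratio SO3:SO2 = 2:2
n(SO3) = 7 × 2/2 = 7.000 mol
mass = 7.000 × 80.07 = 560.49 g

560.49 g


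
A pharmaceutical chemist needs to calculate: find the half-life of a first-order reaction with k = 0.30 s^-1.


t½ = ln2/k = 0.693147/(0.30 s^-1)
= 2.310 s

2.310 s


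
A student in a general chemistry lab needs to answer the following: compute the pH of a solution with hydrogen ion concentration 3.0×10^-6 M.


pH = -log10([H+]) = -log10(3.0×10^-6)
= 6 - log10(3.0)
= 6 - 0.48
= 5.52

5.52


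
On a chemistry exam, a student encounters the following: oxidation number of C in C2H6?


2x + 6(+1) = 0, so x = -3
Oxidation number: -3

-3


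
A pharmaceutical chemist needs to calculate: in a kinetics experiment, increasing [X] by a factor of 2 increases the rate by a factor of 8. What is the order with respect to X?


rate ∝ [X]^n
2^n = 8 → n = 3
Order in X: 3

3


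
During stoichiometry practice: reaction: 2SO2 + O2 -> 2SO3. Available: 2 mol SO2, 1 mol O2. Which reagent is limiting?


Mole ratio available / coefficient:
  SO2: 2/2 = 1.000
  O2: 1/1 = 1.000
Smaller ratio is limiting.

neither (stoichiometric); SO2 and O2 are fully consumed


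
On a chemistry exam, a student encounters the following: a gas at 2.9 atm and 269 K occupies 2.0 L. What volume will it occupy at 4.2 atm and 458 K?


P1V1/T1 = P2V2/T2
V2 = P1V1T2/(T1P2)
= 2.9×2.0×458/(269×4.2)
= 2.351 L

2.351 L


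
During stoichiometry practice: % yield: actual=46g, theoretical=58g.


% yield = actual/theoretical × 100
= 46/58 × 100
= 79.31%

79.31%


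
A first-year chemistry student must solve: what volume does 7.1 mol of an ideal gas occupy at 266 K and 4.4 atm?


PV = nRT  (R = 0.08206 L·atm/(mol·K))
V = nRT/P = 7.1×0.08206×266/4.4
= 35.222 L

35.222 L


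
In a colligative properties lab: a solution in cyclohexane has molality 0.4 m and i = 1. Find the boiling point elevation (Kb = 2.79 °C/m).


ΔTb = Kb × m × i
= 2.79 × 0.4 × 1
= 1.116 °C

1.116 °C


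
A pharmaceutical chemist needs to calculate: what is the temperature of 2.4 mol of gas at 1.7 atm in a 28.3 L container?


PV = nRT  (R = 0.08206 L·atm/(mol·K))
T = PV/(nR) = 1.7×28.3/(2.4×0.08206)
= 48.11/0.196944
= 244.28 K

244.28 K


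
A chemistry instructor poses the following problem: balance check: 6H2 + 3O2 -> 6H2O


Equation: 6H2 + 3O2 -> 6H2O
Check atoms: H: 12=12, O: 6=6
Balanced

Yes, balanced


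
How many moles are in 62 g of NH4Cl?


M(NH4Cl) = 53.49 g/mol
n = mass/M = 62/53.49 = 1.1591 mol

1.1591 mol


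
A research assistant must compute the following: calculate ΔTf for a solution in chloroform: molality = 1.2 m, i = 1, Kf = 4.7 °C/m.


ΔTf = Kf × m × i
= 4.7 × 1.2 × 1
= 5.64 °C

5.64 °C


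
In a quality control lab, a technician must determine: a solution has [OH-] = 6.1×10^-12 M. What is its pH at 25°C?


pOH = -log10([OH-]) = -log10(6.1×10^-12)
= 12 - log10(6.1) = 11.21
pH = 14 - pOH = 14 - 11.21 = 2.79

2.79


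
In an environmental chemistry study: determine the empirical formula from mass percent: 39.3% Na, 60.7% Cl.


Assume 100 g sample. Moles of each element:
  Na: 39.3/22.99 = 1.709 mol
  Cl: 60.7/35.45 = 1.712 mol
Divide by smallest (1.709):
  Na: 1.709/1.709 = 1.0
  Cl: 1.712/1.709 = 1.0
Empirical formula: NaCl

NaCl


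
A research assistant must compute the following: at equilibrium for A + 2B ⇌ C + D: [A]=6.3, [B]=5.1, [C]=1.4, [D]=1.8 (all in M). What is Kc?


Kc = [C][D]/([A][B]^2)
= (1.4^1 × 1.8^1)/(6.3^1 × 5.1^2)
= 2.52/163.863
= 0.01538

0.01538


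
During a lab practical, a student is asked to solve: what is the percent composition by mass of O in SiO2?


M(SiO2) = 1×28.09 + 2×16.0 = 60.09 g/mol
Mass of O = 2 × 16.0 = 32.00 g/mol
% O = 32.00/60.09 × 100 = 53.25%

53.25%


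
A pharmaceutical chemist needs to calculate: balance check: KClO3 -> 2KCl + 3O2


Equation: KClO3 -> 2KCl + 3O2
Check atoms: Cl: 1≠2, K: 1≠2, O: 3≠6
Not balanced

No, not balanced


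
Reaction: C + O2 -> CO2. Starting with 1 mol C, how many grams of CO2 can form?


Mole ratio CO2:C = 1:1
n(CO2) = 1 × 1/1 = 1.000 mol
mass = 1.000 × 44.01 = 44.01 g

44.01 g


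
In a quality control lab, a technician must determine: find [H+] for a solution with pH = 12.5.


[H+] = 10^(-pH) = 10^(-12.5)
= 3.16×10^-13 M

3.16×10^-13 M


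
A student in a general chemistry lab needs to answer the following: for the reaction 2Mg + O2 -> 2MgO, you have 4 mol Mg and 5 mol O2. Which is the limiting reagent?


Mole ratio available / coefficient:
  Mg: 4/2 = 2.000
  O2: 5/1 = 5.000
Smaller ratio is limiting.

Mg


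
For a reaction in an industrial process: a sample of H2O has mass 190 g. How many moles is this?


M(H2O) = 18.02 g/mol
n = mass/M = 190/18.02 = 10.5438 mol

10.5438 mol


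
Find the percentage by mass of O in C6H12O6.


M(C6H12O6) = 6×12.01 + 12×1.008 + 6×16.0 = 180.156 g/mol
Mass of O = 6 × 16.0 = 96.00 g/mol
% O = 96.00/180.156 × 100 = 53.29%

53.29%


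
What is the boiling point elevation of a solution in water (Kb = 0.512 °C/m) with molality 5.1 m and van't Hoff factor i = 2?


ΔTb = Kb × m × i
= 0.512 × 5.1 × 2
= 5.2224 °C

5.2224 °C


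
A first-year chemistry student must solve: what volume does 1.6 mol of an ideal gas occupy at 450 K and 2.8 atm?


PV = nRT  (R = 0.08206 L·atm/(mol·K))
V = nRT/P = 1.6×0.08206×450/2.8
= 21.101 L

21.101 L


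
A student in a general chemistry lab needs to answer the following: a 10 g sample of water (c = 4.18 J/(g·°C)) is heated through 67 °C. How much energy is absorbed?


q = mcΔT = 10 × 4.18 × 67
= 2800.60 J

2800.60 J


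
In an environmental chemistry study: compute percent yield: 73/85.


% yield = actual/theoretical × 100
= 73/85 × 100
= 85.88%

85.88%


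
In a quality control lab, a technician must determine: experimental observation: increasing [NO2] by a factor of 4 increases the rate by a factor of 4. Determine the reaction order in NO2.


rate ∝ [NO2]^n
4^n = 4 → n = 1
Order in NO2: 1

1


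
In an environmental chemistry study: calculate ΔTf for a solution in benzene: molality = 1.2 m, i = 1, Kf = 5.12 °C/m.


ΔTf = Kf × m × i
= 5.12 × 1.2 × 1
= 6.144 °C

6.144 °C


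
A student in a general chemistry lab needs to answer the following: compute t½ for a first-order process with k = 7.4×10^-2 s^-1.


t½ = ln2/k = 0.693147/(7.4×10^-2 s^-1)
= 9.367 s

9.367 s


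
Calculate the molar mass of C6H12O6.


M(C6H12O6) = 6×12.01 + 12×1.008 + 6×16.0
= 72.06 + 12.1 + 96.0
= 180.16 g/mol

180.16 g/mol


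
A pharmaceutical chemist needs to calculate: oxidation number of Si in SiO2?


x + 2(-2) = 0, so x = +4
Oxidation number: +4

+4


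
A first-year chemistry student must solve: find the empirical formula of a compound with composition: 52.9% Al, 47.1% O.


Assume 100 g sample. Moles of each element:
  Al: 52.9/26.98 = 1.961 mol
  O: 47.1/16.0 = 2.944 mol
Divide by smallest (1.961):
  Al: 1.961/1.961 = 1.0
  O: 2.944/1.961 = 1.5
Multiply all ratios by 2 to obtain whole numbers.
Empirical formula: Al2O3

Al2O3


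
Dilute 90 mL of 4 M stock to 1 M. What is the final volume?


C1V1 = C2V2
4 × 90 = 1 × V2
V2 = 360/1 = 360.0 mL

360.0 mL


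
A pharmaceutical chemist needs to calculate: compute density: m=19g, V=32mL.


ρ = mass/volume
= 19/32
= 0.594 g/mL

0.594 g/mL


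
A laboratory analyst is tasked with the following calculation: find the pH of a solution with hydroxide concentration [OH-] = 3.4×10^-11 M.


pOH = -log10([OH-]) = -log10(3.4×10^-11)
= 11 - log10(3.4) = 10.47
pH = 14 - pOH = 14 - 10.47 = 3.53

3.53


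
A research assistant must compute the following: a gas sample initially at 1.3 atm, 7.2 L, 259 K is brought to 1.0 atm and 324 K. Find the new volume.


P1V1/T1 = P2V2/T2
V2 = P1V1T2/(T1P2)
= 1.3×7.2×324/(259×1.0)
= 11.709 L

11.709 L


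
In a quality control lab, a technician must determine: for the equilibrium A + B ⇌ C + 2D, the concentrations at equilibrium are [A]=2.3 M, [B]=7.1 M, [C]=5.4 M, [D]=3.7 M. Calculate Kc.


Kc = [C][D]^2/([A][B])
= (5.4^1 × 3.7^2)/(2.3^1 × 7.1^1)
= 73.926/16.33
= 4.527

4.527


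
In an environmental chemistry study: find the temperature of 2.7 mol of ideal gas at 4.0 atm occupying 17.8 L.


PV = nRT  (R = 0.08206 L·atm/(mol·K))
T = PV/(nR) = 4.0×17.8/(2.7×0.08206)
= 71.20/0.221562
= 321.35 K

321.35 K


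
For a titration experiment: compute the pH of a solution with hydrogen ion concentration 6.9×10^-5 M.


pH = -log10([H+]) = -log10(6.9×10^-5)
= 5 - log10(6.9)
= 5 - 0.84
= 4.16

4.16


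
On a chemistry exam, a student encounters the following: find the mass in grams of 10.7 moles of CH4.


M(CH4) = 16.04 g/mol
mass = n × M = 10.7 × 16.04 = 171.63 g

171.63 g


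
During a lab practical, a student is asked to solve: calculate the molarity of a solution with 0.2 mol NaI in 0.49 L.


M = n/V = 0.2/0.49 = 0.408 mol/L

0.408 M


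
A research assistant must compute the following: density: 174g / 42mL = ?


ρ = mass/volume
= 174/42
= 4.143 g/mL

4.143 g/mL


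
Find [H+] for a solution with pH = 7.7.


[H+] = 10^(-pH) = 10^(-7.7)
= 2.0×10^-8 M

2.0×10^-8 M


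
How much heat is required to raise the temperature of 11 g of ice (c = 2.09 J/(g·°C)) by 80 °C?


q = mcΔT = 11 × 2.09 × 80
= 1839.20 J

1839.20 J


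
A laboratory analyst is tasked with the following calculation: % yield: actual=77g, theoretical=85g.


% yield = actual/theoretical × 100
= 77/85 × 100
= 90.59%

90.59%


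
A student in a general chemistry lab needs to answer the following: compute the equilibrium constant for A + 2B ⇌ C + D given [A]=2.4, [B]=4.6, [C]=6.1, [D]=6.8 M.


Kc = [C][D]/([A][B]^2)
= (6.1^1 × 6.8^1)/(2.4^1 × 4.6^2)
= 41.48/50.784
= 0.8168

0.8168


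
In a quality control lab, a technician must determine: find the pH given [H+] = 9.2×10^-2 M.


pH = -log10([H+]) = -log10(9.2×10^-2)
= 2 - log10(9.2)
= 2 - 0.96
= 1.04

1.04


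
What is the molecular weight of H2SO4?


M(H2SO4) = 2×1.008 + 1×32.07 + 4×16.0
= 2.02 + 32.07 + 64.0
= 98.09 g/mol

98.09 g/mol


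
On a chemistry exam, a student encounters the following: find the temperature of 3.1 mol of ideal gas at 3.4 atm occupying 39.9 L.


PV = nRT  (R = 0.08206 L·atm/(mol·K))
T = PV/(nR) = 3.4×39.9/(3.1×0.08206)
= 135.66/0.254386
= 533.28 K

533.28 K


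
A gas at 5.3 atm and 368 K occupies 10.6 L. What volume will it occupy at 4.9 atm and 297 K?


P1V1/T1 = P2V2/T2
V2 = P1V1T2/(T1P2)
= 5.3×10.6×297/(368×4.9)
= 9.253 L

9.253 L


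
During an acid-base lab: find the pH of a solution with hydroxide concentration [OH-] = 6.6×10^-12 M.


pOH = -log10([OH-]) = -log10(6.6×10^-12)
= 12 - log10(6.6) = 11.18
pH = 14 - pOH = 14 - 11.18 = 2.82

2.82


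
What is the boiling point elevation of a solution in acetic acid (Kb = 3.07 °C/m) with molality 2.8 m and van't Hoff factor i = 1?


ΔTb = Kb × m × i
= 3.07 × 2.8 × 1
= 8.596 °C

8.596 °C


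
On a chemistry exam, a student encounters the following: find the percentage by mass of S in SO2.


M(SO2) = 1×32.07 + 2×16.0 = 64.07 g/mol
Mass of S = 1 × 32.07 = 32.07 g/mol
% S = 32.07/64.07 × 100 = 50.05%

50.05%


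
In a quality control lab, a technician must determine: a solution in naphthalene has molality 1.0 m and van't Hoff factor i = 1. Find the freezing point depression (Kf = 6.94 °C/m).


ΔTf = Kf × m × i
= 6.94 × 1.0 × 1
= 6.94 °C

6.94 °C


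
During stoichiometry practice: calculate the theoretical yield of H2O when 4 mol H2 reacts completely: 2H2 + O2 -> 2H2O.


Mole ratio H2O:H2 = 2:2
n(H2O) = 4 × 2/2 = 4.000 mol
mass = 4.000 × 18.02 = 72.08 g

72.08 g


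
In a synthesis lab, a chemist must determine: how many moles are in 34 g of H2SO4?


M(H2SO4) = 98.09 g/mol
n = mass/M = 34/98.09 = 0.3466 mol

0.3466 mol


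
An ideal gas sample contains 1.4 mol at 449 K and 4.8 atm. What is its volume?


PV = nRT  (R = 0.08206 L·atm/(mol·K))
V = nRT/P = 1.4×0.08206×449/4.8
= 10.746 L

10.746 L


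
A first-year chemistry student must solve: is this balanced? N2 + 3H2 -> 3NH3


Equation: N2 + 3H2 -> 3NH3
Check atoms: H: 6≠9, N: 2≠3
Not balanced

No, not balanced


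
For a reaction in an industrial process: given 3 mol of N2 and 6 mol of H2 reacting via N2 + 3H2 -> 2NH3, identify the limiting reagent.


Mole ratio available / coefficient:
  N2: 3/1 = 3.000
  H2: 6/3 = 2.000
Smaller ratio is limiting.

H2


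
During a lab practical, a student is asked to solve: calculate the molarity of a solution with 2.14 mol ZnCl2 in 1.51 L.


M = n/V = 2.14/1.51 = 1.417 mol/L

1.417 M


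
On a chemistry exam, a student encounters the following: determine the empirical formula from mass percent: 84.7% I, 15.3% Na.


Assume 100 g sample. Moles of each element:
  I: 84.7/126.9 = 0.667 mol
  Na: 15.3/22.99 = 0.666 mol
Divide by smallest (0.666):
  I: 0.667/0.666 = 1.0
  Na: 0.666/0.666 = 1.0
Empirical formula: NaI

NaI


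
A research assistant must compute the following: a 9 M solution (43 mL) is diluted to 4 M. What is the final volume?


C1V1 = C2V2
9 × 43 = 4 × V2
V2 = 387/4 = 96.75 mL

96.75 mL


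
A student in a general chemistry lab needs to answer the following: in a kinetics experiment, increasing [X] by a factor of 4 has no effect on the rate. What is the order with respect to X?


rate ∝ [X]^n
rate ∝ [X]^0
Order in X: 0

0


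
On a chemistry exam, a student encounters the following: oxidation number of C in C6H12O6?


6x + 12(+1) + 6(-2) = 0, so x = +0
Oxidation number: +0

+0


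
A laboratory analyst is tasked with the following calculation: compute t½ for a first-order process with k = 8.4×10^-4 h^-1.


t½ = ln2/k = 0.693147/(8.4×10^-4 h^-1)
= 825.2 h

825.2 h


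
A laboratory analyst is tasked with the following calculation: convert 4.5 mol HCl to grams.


M(HCl) = 36.46 g/mol
mass = n × M = 4.5 × 36.46 = 164.07 g

164.07 g


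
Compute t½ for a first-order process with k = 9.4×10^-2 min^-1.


t½ = ln2/k = 0.693147/(9.4×10^-2 min^-1)
= 7.374 min

7.374 min


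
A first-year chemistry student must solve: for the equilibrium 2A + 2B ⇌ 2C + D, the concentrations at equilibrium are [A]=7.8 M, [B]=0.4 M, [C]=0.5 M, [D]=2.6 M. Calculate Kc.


Kc = [C]^2[D]/([A]^2[B]^2)
= (0.5^2 × 2.6^1)/(7.8^2 × 0.4^2)
= 0.65/9.7344
= 0.06677

0.06677


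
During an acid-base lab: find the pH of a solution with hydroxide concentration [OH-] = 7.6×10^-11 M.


pOH = -log10([OH-]) = -log10(7.6×10^-11)
= 11 - log10(7.6) = 10.12
pH = 14 - pOH = 14 - 10.12 = 3.88

3.88


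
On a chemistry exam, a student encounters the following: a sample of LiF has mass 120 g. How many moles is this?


M(LiF) = 25.94 g/mol
n = mass/M = 120/25.94 = 4.6261 mol

4.6261 mol


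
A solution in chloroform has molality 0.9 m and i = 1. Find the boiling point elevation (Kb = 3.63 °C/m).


ΔTb = Kb × m × i
= 3.63 × 0.9 × 1
= 3.267 °C

3.267 °C


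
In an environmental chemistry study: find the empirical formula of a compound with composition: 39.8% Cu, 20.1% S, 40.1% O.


Assume 100 g sample. Moles of each element:
  Cu: 39.8/63.55 = 0.626 mol
  S: 20.1/32.07 = 0.627 mol
  O: 40.1/16.0 = 2.506 mol
Divide by smallest (0.626):
  Cu: 0.626/0.626 = 1.0
  S: 0.627/0.626 = 1.0
  O: 2.506/0.626 = 4.0
Empirical formula: CuSO4

CuSO4


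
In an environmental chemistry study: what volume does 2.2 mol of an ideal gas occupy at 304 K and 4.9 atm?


PV = nRT  (R = 0.08206 L·atm/(mol·K))
V = nRT/P = 2.2×0.08206×304/4.9
= 11.2 L

11.2 L


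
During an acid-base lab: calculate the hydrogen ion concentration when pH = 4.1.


[H+] = 10^(-pH) = 10^(-4.1)
= 7.94×10^-5 M

7.94×10^-5 M


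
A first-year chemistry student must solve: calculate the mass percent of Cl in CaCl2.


M(CaCl2) = 1×40.08 + 2×35.45 = 110.98 g/mol
Mass of Cl = 2 × 35.45 = 70.90 g/mol
% Cl = 70.90/110.98 × 100 = 63.89%

63.89%


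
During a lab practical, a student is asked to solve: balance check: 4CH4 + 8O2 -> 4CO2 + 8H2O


Equation: 4CH4 + 8O2 -> 4CO2 + 8H2O
Check atoms: C: 4=4, H: 16=16, O: 16=16
Balanced

Yes, balanced


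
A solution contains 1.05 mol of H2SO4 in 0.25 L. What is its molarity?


M = n/V = 1.05/0.25 = 4.200 mol/L

4.200 M


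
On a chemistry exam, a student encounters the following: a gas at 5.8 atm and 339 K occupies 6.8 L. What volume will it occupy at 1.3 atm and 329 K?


P1V1/T1 = P2V2/T2
V2 = P1V1T2/(T1P2)
= 5.8×6.8×329/(339×1.3)
= 29.444 L

29.444 L


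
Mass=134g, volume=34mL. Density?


ρ = mass/volume
= 134/34
= 3.941 g/mL

3.941 g/mL


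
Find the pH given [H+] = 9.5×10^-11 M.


pH = -log10([H+]) = -log10(9.5×10^-11)
= 11 - log10(9.5)
= 11 - 0.98
= 10.02

10.02


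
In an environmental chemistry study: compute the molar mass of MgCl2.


M(MgCl2) = 1×24.31 + 2×35.45
= 24.31 + 70.9
= 95.21 g/mol

95.21 g/mol


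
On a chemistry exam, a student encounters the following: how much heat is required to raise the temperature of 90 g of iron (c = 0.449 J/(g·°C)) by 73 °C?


q = mcΔT = 90 × 0.449 × 73
= 2949.93 J

2949.93 J


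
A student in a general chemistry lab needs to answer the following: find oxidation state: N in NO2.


x + 2(-2) = 0, so x = +4
Oxidation number: +4

+4


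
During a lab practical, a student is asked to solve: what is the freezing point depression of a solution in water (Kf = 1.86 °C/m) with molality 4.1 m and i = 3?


ΔTf = Kf × m × i
= 1.86 × 4.1 × 3
= 22.878 °C

22.878 °C


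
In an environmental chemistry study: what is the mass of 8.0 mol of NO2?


M(NO2) = 46.01 g/mol
mass = n × M = 8.0 × 46.01 = 368.08 g

368.08 g


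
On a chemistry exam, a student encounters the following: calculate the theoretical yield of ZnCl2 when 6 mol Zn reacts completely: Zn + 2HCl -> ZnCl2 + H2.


Mole ratio ZnCl2:Zn = 1:1
n(ZnCl2) = 6 × 1/1 = 6.000 mol
mass = 6.000 × 136.28 = 817.68 g

817.68 g


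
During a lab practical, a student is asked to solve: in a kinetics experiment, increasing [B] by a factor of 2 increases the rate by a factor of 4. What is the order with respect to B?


rate ∝ [B]^n
2^n = 4 → n = 2
Order in B: 2

2


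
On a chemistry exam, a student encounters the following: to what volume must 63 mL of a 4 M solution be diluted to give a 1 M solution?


C1V1 = C2V2
4 × 63 = 1 × V2
V2 = 252/1 = 252.0 mL

252.0 mL


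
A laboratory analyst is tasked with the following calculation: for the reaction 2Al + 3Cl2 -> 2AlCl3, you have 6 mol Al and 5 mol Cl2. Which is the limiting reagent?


Mole ratio available / coefficient:
  Al: 6/2 = 3.000
  Cl2: 5/3 = 1.667
Smaller ratio is limiting.

Cl2


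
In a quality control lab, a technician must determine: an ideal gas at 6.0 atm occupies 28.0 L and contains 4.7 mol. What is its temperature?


PV = nRT  (R = 0.08206 L·atm/(mol·K))
T = PV/(nR) = 6.0×28.0/(4.7×0.08206)
= 168.00/0.385682
= 435.59 K

435.59 K


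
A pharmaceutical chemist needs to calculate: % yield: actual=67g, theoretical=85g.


% yield = actual/theoretical × 100
= 67/85 × 100
= 78.82%

78.82%


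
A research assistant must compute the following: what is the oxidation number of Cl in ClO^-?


x + (-2) = -1, so x = +1
Oxidation number: +1

+1


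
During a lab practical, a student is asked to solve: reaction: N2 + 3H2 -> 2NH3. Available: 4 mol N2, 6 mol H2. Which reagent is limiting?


Mole ratio available / coefficient:
  N2: 4/1 = 4.000
  H2: 6/3 = 2.000
Smaller ratio is limiting.

H2


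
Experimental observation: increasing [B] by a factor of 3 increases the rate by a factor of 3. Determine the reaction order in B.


rate ∝ [B]^n
3^n = 3 → n = 1
Order in B: 1

1


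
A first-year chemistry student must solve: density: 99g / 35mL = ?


ρ = mass/volume
= 99/35
= 2.829 g/mL

2.829 g/mL


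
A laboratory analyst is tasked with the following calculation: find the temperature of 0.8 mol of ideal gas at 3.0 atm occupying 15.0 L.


PV = nRT  (R = 0.08206 L·atm/(mol·K))
T = PV/(nR) = 3.0×15.0/(0.8×0.08206)
= 45.00/0.065648
= 685.47 K

685.47 K


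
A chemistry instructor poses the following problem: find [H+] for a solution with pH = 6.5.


[H+] = 10^(-pH) = 10^(-6.5)
= 3.16×10^-7 M

3.16×10^-7 M


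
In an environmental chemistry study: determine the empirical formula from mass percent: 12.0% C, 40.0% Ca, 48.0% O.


Assume 100 g sample. Moles of each element:
  C: 12.0/12.01 = 0.999 mol
  Ca: 40.0/40.08 = 0.998 mol
  O: 48.0/16.0 = 3.0 mol
Divide by smallest (0.998):
  C: 0.999/0.998 = 1.0
  Ca: 0.998/0.998 = 1.0
  O: 3.0/0.998 = 3.01
Empirical formula: CaCO3

CaCO3


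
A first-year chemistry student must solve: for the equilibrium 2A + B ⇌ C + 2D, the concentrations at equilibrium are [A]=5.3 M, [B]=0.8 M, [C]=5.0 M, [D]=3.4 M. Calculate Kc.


Kc = [C][D]^2/([A]^2[B])
= (5.0^1 × 3.4^2)/(5.3^2 × 0.8^1)
= 57.8/22.472
= 2.572

2.572


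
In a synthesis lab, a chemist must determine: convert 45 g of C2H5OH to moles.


M(C2H5OH) = 46.07 g/mol
n = mass/M = 45/46.07 = 0.9768 mol

0.9768 mol


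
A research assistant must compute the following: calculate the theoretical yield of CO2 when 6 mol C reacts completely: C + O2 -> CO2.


Mole ratio CO2:C = 1:1
n(CO2) = 6 × 1/1 = 6.000 mol
mass = 6.000 × 44.01 = 264.06 g

264.06 g


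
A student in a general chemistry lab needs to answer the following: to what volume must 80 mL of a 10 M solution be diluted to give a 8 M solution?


C1V1 = C2V2
10 × 80 = 8 × V2
V2 = 800/8 = 100.0 mL

100.0 mL


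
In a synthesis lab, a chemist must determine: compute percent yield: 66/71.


% yield = actual/theoretical × 100
= 66/71 × 100
= 92.96%

92.96%


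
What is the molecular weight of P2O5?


M(P2O5) = 2×30.97 + 5×16.0
= 61.94 + 80.0
= 141.94 g/mol

141.94 g/mol


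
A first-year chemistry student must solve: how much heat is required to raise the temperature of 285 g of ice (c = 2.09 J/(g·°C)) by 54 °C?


q = mcΔT = 285 × 2.09 × 54
= 32165.10 J

32165.10 J


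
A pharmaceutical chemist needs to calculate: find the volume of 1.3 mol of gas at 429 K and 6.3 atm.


PV = nRT  (R = 0.08206 L·atm/(mol·K))
V = nRT/P = 1.3×0.08206×429/6.3
= 7.264 L

7.264 L


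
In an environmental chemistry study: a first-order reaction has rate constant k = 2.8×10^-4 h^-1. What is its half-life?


t½ = ln2/k = 0.693147/(2.8×10^-4 h^-1)
= 2476 h

2476 h


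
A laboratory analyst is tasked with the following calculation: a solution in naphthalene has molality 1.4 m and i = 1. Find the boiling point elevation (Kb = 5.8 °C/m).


ΔTb = Kb × m × i
= 5.8 × 1.4 × 1
= 8.12 °C

8.12 °C


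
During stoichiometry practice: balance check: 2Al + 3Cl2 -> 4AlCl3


Equation: 2Al + 3Cl2 -> 4AlCl3
Check atoms: Al: 2≠4, Cl: 6≠12
Not balanced

No, not balanced


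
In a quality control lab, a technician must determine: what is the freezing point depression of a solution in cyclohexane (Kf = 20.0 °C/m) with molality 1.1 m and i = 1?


ΔTf = Kf × m × i
= 20.0 × 1.1 × 1
= 22.0 °C

22.0 °C


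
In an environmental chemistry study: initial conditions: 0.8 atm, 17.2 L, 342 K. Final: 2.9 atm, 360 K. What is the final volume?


P1V1/T1 = P2V2/T2
V2 = P1V1T2/(T1P2)
= 0.8×17.2×360/(342×2.9)
= 4.995 L

4.995 L


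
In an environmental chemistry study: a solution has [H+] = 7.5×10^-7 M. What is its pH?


pH = -log10([H+]) = -log10(7.5×10^-7)
= 7 - log10(7.5)
= 7 - 0.88
= 6.12

6.12


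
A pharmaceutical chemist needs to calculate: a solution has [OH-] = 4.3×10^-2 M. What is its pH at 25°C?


pOH = -log10([OH-]) = -log10(4.3×10^-2)
= 2 - log10(4.3) = 1.37
pH = 14 - pOH = 14 - 1.37 = 12.63

12.63


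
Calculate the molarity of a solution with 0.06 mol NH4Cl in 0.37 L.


M = n/V = 0.06/0.37 = 0.162 mol/L

0.162 M


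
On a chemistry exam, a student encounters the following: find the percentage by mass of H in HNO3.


M(HNO3) = 1×1.008 + 1×14.01 + 3×16.0 = 63.018 g/mol
Mass of H = 1 × 1.008 = 1.008 g/mol
% H = 1.008/63.018 × 100 = 1.60%

1.60%


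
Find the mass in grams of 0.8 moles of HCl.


M(HCl) = 36.46 g/mol
mass = n × M = 0.8 × 36.46 = 29.17 g

29.17 g


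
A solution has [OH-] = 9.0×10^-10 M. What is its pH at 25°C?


pOH = -log10([OH-]) = -log10(9.0×10^-10)
= 10 - log10(9.0) = 9.05
pH = 14 - pOH = 14 - 9.05 = 4.95

4.95


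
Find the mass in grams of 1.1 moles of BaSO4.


M(BaSO4) = 233.4 g/mol
mass = n × M = 1.1 × 233.4 = 256.74 g

256.74 g


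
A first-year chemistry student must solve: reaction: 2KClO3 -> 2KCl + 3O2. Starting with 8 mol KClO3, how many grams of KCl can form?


Mole ratio KCl:KClO3 = 2:2
n(KCl) = 8 × 2/2 = 8.000 mol
mass = 8.000 × 74.55 = 596.4 g

596.4 g


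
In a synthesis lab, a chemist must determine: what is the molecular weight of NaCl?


M(NaCl) = 1×22.99 + 1×35.45
= 22.99 + 35.45
= 58.44 g/mol

58.44 g/mol


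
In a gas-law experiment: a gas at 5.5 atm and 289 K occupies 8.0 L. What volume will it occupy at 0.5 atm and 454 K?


P1V1/T1 = P2V2/T2
V2 = P1V1T2/(T1P2)
= 5.5×8.0×454/(289×0.5)
= 138.242 L

138.242 L


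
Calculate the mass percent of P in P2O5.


M(P2O5) = 2×30.97 + 5×16.0 = 141.94 g/mol
Mass of P = 2 × 30.97 = 61.94 g/mol
% P = 61.94/141.94 × 100 = 43.64%

43.64%


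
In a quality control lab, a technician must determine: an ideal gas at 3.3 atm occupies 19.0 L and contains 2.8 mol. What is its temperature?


PV = nRT  (R = 0.08206 L·atm/(mol·K))
T = PV/(nR) = 3.3×19.0/(2.8×0.08206)
= 62.70/0.229768
= 272.88 K

272.88 K


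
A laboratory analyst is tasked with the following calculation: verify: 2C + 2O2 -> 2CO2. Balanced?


Equation: 2C + 2O2 -> 2CO2
Check atoms: C: 2=2, O: 4=4
Balanced

Yes, balanced


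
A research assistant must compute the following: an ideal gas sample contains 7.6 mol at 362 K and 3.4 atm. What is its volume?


PV = nRT  (R = 0.08206 L·atm/(mol·K))
V = nRT/P = 7.6×0.08206×362/3.4
= 66.401 L

66.401 L


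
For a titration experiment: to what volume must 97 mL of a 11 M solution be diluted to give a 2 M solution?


C1V1 = C2V2
11 × 97 = 2 × V2
V2 = 1067/2 = 533.5 mL

533.5 mL


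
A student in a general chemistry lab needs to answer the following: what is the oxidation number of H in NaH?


H with a metal (hydride): -1
Oxidation number: -1

-1


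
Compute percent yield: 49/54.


% yield = actual/theoretical × 100
= 49/54 × 100
= 90.74%

90.74%


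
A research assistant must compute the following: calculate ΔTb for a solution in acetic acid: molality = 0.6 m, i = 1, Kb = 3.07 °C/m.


ΔTb = Kb × m × i
= 3.07 × 0.6 × 1
= 1.842 °C

1.842 °C


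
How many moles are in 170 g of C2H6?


M(C2H6) = 30.07 g/mol
n = mass/M = 170/30.07 = 5.6535 mol

5.6535 mol


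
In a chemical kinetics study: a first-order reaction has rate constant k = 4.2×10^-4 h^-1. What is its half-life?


t½ = ln2/k = 0.693147/(4.2×10^-4 h^-1)
= 1650 h

1650 h


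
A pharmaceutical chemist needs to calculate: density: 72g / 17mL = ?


ρ = mass/volume
= 72/17
= 4.235 g/mL

4.235 g/mL


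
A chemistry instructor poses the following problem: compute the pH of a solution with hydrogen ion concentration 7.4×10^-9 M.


pH = -log10([H+]) = -log10(7.4×10^-9)
= 9 - log10(7.4)
= 9 - 0.87
= 8.13

8.13


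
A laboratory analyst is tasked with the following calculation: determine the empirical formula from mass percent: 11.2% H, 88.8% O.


Assume 100 g sample. Moles of each element:
  H: 11.2/1.008 = 11.111 mol
  O: 88.8/16.0 = 5.55 mol
Divide by smallest (5.55):
  H: 11.111/5.55 = 2.0
  O: 5.55/5.55 = 1.0
Empirical formula: H2O

H2O


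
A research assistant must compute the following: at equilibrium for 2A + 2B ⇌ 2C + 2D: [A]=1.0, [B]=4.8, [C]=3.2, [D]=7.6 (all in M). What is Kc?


Kc = [C]^2[D]^2/([A]^2[B]^2)
= (3.2^2 × 7.6^2)/(1.0^2 × 4.8^2)
= 591.4624/23.04
= 25.67

25.67


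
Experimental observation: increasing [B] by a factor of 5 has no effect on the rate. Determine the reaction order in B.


rate ∝ [B]^n
rate ∝ [B]^0
Order in B: 0

0


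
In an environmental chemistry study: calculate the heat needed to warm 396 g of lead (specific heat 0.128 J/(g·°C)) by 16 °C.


q = mcΔT = 396 × 0.128 × 16
= 811.01 J

811.01 J


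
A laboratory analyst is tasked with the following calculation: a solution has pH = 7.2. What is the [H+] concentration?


[H+] = 10^(-pH) = 10^(-7.2)
= 6.31×10^-8 M

6.31×10^-8 M


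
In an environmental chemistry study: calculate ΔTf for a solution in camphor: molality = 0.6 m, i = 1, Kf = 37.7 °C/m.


ΔTf = Kf × m × i
= 37.7 × 0.6 × 1
= 22.62 °C

22.62 °C


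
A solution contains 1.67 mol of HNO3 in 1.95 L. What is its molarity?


M = n/V = 1.67/1.95 = 0.856 mol/L

0.856 M


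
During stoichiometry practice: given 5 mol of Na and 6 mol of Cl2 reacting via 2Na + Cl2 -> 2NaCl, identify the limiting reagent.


Mole ratio available / coefficient:
  Na: 5/2 = 2.500
  Cl2: 6/1 = 6.000
Smaller ratio is limiting.

Na


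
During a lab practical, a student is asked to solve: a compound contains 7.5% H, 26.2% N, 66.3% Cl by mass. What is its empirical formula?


Assume 100 g sample. Moles of each element:
  H: 7.5/1.008 = 7.44 mol
  N: 26.2/14.01 = 1.87 mol
  Cl: 66.3/35.45 = 1.87 mol
Divide by smallest (1.87):
  H: 7.44/1.87 = 3.98
  N: 1.87/1.87 = 1.0
  Cl: 1.87/1.87 = 1.0
Empirical formula: NH4Cl

NH4Cl


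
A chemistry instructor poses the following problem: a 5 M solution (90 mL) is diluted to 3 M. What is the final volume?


C1V1 = C2V2
5 × 90 = 3 × V2
V2 = 450/3 = 150.0 mL

150.0 mL


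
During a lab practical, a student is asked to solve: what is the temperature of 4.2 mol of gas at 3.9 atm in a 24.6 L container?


PV = nRT  (R = 0.08206 L·atm/(mol·K))
T = PV/(nR) = 3.9×24.6/(4.2×0.08206)
= 95.94/0.344652
= 278.37 K

278.37 K


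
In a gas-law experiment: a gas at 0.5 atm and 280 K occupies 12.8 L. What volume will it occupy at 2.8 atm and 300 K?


P1V1/T1 = P2V2/T2
V2 = P1V1T2/(T1P2)
= 0.5×12.8×300/(280×2.8)
= 2.449 L

2.449 L


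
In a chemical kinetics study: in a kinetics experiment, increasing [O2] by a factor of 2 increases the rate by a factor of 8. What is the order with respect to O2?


rate ∝ [O2]^n
2^n = 8 → n = 3
Order in O2: 3

3


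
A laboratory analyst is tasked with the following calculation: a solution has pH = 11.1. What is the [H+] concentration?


[H+] = 10^(-pH) = 10^(-11.1)
= 7.94×10^-12 M

7.94×10^-12 M


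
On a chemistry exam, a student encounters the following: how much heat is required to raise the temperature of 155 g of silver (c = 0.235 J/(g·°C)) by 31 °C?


q = mcΔT = 155 × 0.235 × 31
= 1129.18 J

1129.18 J


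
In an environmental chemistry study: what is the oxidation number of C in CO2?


x + 2(-2) = 0, so x = +4
Oxidation number: +4

+4


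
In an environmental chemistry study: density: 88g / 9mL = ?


ρ = mass/volume
= 88/9
= 9.778 g/mL

9.778 g/mL


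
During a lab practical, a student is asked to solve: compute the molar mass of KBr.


M(KBr) = 1×39.1 + 1×79.9
= 39.1 + 79.9
= 119.0 g/mol

119.0 g/mol


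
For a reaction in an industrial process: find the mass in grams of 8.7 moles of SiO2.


M(SiO2) = 60.09 g/mol
mass = n × M = 8.7 × 60.09 = 522.78 g

522.78 g


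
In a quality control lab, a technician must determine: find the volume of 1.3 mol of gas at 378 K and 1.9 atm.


PV = nRT  (R = 0.08206 L·atm/(mol·K))
V = nRT/P = 1.3×0.08206×378/1.9
= 21.223 L

21.223 L


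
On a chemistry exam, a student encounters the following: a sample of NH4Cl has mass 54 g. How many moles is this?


M(NH4Cl) = 53.49 g/mol
n = mass/M = 54/53.49 = 1.0095 mol

1.0095 mol


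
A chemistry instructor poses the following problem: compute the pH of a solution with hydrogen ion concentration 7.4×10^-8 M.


pH = -log10([H+]) = -log10(7.4×10^-8)
= 8 - log10(7.4)
= 8 - 0.87
= 7.13

7.13


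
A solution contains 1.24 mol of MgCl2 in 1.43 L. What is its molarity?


M = n/V = 1.24/1.43 = 0.867 mol/L

0.867 M


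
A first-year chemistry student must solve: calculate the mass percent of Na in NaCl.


M(NaCl) = 1×22.99 + 1×35.45 = 58.44 g/mol
Mass of Na = 1 × 22.99 = 22.99 g/mol
% Na = 22.99/58.44 × 100 = 39.34%

39.34%


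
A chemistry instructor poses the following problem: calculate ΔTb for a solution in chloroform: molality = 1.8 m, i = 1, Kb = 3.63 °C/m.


ΔTb = Kb × m × i
= 3.63 × 1.8 × 1
= 6.534 °C

6.534 °C


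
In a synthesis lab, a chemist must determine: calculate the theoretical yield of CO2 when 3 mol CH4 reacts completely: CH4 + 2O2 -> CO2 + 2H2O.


Mole ratio CO2:CH4 = 1:1
n(CO2) = 3 × 1/1 = 3.000 mol
mass = 3.000 × 44.01 = 132.03 g

132.03 g


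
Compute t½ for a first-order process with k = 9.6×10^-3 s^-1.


t½ = ln2/k = 0.693147/(9.6×10^-3 s^-1)
= 72.20 s

72.20 s


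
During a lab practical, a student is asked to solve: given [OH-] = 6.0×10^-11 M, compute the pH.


pOH = -log10([OH-]) = -log10(6.0×10^-11)
= 11 - log10(6.0) = 10.22
pH = 14 - pOH = 14 - 10.22 = 3.78

3.78


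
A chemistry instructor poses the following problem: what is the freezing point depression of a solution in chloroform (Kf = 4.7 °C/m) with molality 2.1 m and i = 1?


ΔTf = Kf × m × i
= 4.7 × 2.1 × 1
= 9.87 °C

9.87 °C


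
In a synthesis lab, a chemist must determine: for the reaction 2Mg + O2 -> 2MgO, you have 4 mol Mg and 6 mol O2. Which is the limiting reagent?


Mole ratio available / coefficient:
  Mg: 4/2 = 2.000
  O2: 6/1 = 6.000
Smaller ratio is limiting.

Mg


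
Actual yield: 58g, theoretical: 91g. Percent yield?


% yield = actual/theoretical × 100
= 58/91 × 100
= 63.74%

63.74%


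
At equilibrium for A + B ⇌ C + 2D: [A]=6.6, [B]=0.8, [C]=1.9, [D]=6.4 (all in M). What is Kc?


Kc = [C][D]^2/([A][B])
= (1.9^1 × 6.4^2)/(6.6^1 × 0.8^1)
= 77.824/5.28
= 14.74

14.74


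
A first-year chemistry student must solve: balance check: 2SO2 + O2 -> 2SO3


Equation: 2SO2 + O2 -> 2SO3
Check atoms: O: 6=6, S: 2=2
Balanced

Yes, balanced


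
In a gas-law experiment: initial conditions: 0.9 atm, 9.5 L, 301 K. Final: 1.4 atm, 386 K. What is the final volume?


P1V1/T1 = P2V2/T2
V2 = P1V1T2/(T1P2)
= 0.9×9.5×386/(301×1.4)
= 7.832 L

7.832 L


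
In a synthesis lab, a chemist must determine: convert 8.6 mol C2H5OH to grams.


M(C2H5OH) = 46.07 g/mol
mass = n × M = 8.6 × 46.07 = 396.20 g

396.20 g


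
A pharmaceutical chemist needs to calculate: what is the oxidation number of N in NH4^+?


x + 4(+1) = +1, so x = -3
Oxidation number: -3

-3


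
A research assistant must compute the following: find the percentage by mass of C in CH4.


M(CH4) = 1×12.01 + 4×1.008 = 16.042 g/mol
Mass of C = 1 × 12.01 = 12.01 g/mol
% C = 12.01/16.042 × 100 = 74.87%

74.87%


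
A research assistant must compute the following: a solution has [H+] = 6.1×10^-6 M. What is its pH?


pH = -log10([H+]) = -log10(6.1×10^-6)
= 6 - log10(6.1)
= 6 - 0.79
= 5.21

5.21


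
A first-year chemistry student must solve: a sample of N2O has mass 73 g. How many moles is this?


M(N2O) = 44.02 g/mol
n = mass/M = 73/44.02 = 1.6583 mol

1.6583 mol


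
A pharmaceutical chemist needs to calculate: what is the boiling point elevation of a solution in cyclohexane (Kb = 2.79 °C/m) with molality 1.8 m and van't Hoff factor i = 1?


ΔTb = Kb × m × i
= 2.79 × 1.8 × 1
= 5.022 °C

5.022 °C


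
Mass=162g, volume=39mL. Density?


ρ = mass/volume
= 162/39
= 4.154 g/mL

4.154 g/mL


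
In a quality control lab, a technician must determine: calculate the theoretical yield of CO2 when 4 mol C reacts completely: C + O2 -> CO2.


Mole ratio CO2:C = 1:1
n(CO2) = 4 × 1/1 = 4.000 mol
mass = 4.000 × 44.01 = 176.04 g

176.04 g


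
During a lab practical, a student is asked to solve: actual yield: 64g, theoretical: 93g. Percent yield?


% yield = actual/theoretical × 100
= 64/93 × 100
= 68.82%

68.82%


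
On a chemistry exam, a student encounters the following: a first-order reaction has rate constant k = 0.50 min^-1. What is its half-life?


t½ = ln2/k = 0.693147/(0.50 min^-1)
= 1.386 min

1.386 min


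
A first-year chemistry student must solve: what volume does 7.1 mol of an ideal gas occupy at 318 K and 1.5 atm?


PV = nRT  (R = 0.08206 L·atm/(mol·K))
V = nRT/P = 7.1×0.08206×318/1.5
= 123.517 L

123.517 L


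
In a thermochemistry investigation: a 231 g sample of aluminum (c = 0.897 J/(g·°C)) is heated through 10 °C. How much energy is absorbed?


q = mcΔT = 231 × 0.897 × 10
= 2072.07 J

2072.07 J


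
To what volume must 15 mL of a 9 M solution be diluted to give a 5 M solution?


C1V1 = C2V2
9 × 15 = 5 × V2
V2 = 135/5 = 27.0 mL

27.0 mL


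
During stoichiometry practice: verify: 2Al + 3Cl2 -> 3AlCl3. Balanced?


Equation: 2Al + 3Cl2 -> 3AlCl3
Check atoms: Al: 2≠3, Cl: 6≠9
Not balanced

No, not balanced


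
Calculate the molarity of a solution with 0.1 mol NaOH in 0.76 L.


M = n/V = 0.1/0.76 = 0.132 mol/L

0.132 M


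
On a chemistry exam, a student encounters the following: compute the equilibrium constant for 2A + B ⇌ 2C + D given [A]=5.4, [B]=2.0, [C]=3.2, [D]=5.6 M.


Kc = [C]^2[D]/([A]^2[B])
= (3.2^2 × 5.6^1)/(5.4^2 × 2.0^1)
= 57.344/58.32
= 0.9833

0.9833


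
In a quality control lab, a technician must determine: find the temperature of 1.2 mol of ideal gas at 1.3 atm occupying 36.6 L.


PV = nRT  (R = 0.08206 L·atm/(mol·K))
T = PV/(nR) = 1.3×36.6/(1.2×0.08206)
= 47.58/0.098472
= 483.18 K

483.18 K


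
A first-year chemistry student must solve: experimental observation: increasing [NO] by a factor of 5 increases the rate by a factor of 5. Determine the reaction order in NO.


rate ∝ [NO]^n
5^n = 5 → n = 1
Order in NO: 1

1


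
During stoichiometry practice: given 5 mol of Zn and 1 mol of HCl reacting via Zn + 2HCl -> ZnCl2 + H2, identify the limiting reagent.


Mole ratio available / coefficient:
  Zn: 5/1 = 5.000
  HCl: 1/2 = 0.500
Smaller ratio is limiting.

HCl


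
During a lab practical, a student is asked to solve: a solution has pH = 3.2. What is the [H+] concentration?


[H+] = 10^(-pH) = 10^(-3.2)
= 6.31×10^-4 M

6.31×10^-4 M


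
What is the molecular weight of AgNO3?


M(AgNO3) = 1×107.87 + 1×14.01 + 3×16.0
= 107.87 + 14.01 + 48.0
= 169.88 g/mol

169.88 g/mol


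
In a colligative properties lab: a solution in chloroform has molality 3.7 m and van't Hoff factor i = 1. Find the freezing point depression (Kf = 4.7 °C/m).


ΔTf = Kf × m × i
= 4.7 × 3.7 × 1
= 17.39 °C

17.39 °C
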